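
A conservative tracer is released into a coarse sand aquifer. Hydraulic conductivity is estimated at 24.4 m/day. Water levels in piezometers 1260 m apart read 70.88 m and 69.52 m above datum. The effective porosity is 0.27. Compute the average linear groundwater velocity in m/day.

Hydraulic gradient i = (70.88 − 69.52) / 1260 = 1.36 / 1260 = 0.001079.
Darcy flux q = K · i = 24.40 × 0.001079 = 0.02634 m/day.
Seepage velocity v = q / n_e = 0.02634 / 0.27 = 0.09754 m/day.

0.0975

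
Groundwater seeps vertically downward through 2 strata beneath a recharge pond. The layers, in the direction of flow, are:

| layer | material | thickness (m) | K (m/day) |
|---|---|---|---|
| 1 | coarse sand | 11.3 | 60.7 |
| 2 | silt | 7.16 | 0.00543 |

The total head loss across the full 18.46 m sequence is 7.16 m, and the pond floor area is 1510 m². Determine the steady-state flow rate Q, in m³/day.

8.20

Flow is perpendicular to layering, so the layers act in series and the equivalent K is the thickness-weighted harmonic mean.
Total thickness L = 11.3 + 7.16 = 18.46 m.
Σ(b_i/K_i) = 11.3/60.7 + 7.16/0.00543 = 1319 d.
K_eq = L / Σ(b_i/K_i) = 18.46 / 1319 = 0.01400 m/day.
Q = K_eq · A · (Δh/L) = 0.01400 × 1510 × (7.16/18.46) = 8.198 m³/day.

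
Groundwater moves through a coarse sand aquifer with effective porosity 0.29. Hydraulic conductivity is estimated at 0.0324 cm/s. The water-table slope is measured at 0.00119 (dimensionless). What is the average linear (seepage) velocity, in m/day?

Convert K: 0.0324 cm/s × 864 = 27.99 m/day.
Hydraulic gradient i = 0.00119.
Darcy flux q = K · i = 27.99 × 0.001190 = 0.03331 m/day.
Seepage velocity v = q / n_e = 0.03331 / 0.29 = 0.1149 m/day.

0.115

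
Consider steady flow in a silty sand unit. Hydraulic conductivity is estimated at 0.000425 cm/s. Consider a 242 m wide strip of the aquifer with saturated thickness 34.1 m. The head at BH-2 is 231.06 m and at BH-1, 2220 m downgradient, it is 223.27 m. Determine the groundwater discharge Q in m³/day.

Convert K: 0.000425 cm/s × 864 = 0.3672 m/day.
Cross-sectional area A = 242 × 34.1 = 8252 m².
Hydraulic gradient i = (231.06 − 223.27) / 2220 = 7.79 / 2220 = 0.003509.
Darcy's law: Q = K · A · i = 0.3672 × 8252 × 0.003509 = 10.63 m³/day.

10.6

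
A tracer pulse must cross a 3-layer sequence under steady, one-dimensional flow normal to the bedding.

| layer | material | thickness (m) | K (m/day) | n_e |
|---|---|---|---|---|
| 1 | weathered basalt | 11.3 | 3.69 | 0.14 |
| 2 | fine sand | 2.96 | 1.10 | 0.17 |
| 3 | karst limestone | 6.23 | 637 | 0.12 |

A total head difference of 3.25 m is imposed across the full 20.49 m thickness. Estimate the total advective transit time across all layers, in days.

With flow normal to the layers, continuity requires the same specific discharge q through every layer.
Σ(b_i/K_i) = 11.3/3.69 + 2.96/1.10 + 6.23/637 = 5.763 d.
q = Δh / Σ(b_i/K_i) = 3.25 / 5.763 = 0.5639 m/day.
In each layer the seepage velocity is v_i = q/n_i, so the layer transit time is t_i = b_i·n_i / q:
  layer 1 (weathered basalt): t_1 = 11.3 × 0.14 / 0.5639 = 2.805 d
  layer 2 (fine sand): t_2 = 2.96 × 0.17 / 0.5639 = 0.8923 d
  layer 3 (karst limestone): t_3 = 6.23 × 0.12 / 0.5639 = 1.326 d
Total t = Σ t_i = 5.023 days.

5.02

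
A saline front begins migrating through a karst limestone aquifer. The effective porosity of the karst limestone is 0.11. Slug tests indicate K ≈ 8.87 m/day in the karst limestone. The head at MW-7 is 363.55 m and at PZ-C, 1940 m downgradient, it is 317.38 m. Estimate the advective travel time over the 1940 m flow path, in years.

2.77

Hydraulic gradient i = (363.55 − 317.38) / 1940 = 46.17 / 1940 = 0.02380.
Darcy flux q = K · i = 8.870 × 0.02380 = 0.2111 m/day.
Seepage velocity v = q / n_e = 0.2111 / 0.11 = 1.919 m/day.
Travel time t = L / v = 1940 / 1.919 = 1011 days = 2.768 years.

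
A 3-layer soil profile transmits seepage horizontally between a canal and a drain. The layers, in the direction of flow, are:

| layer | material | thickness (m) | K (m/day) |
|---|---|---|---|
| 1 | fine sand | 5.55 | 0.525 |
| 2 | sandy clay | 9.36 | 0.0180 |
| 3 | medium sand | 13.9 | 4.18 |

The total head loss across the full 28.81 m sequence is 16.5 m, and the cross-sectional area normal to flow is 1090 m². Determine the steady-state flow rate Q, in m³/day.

33.7

Flow is perpendicular to layering, so the layers act in series and the equivalent K is the thickness-weighted harmonic mean.
Total thickness L = 5.55 + 9.36 + 13.9 = 28.81 m.
Σ(b_i/K_i) = 5.55/0.525 + 9.36/0.0180 + 13.9/4.18 = 533.9 d.
K_eq = L / Σ(b_i/K_i) = 28.81 / 533.9 = 0.05396 m/day.
Q = K_eq · A · (Δh/L) = 0.05396 × 1090 × (16.5/28.81) = 33.69 m³/day.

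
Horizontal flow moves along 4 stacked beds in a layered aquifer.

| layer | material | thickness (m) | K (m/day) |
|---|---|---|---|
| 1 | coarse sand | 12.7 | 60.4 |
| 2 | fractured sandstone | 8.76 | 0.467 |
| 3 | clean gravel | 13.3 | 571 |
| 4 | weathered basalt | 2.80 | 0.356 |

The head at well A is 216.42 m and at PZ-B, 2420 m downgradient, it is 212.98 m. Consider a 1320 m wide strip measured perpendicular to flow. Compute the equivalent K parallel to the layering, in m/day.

223

Flow is parallel to layering, so each bed carries its own Darcy discharge and the transmissivities add.
Σ(K_i·b_i) = 60.4×12.7 + 0.467×8.76 + 571×13.3 + 0.356×2.80 = 8366 m²/day.
Total thickness b = 37.56 m, so K_eq = Σ(K_i·b_i)/b = 222.7 m/day.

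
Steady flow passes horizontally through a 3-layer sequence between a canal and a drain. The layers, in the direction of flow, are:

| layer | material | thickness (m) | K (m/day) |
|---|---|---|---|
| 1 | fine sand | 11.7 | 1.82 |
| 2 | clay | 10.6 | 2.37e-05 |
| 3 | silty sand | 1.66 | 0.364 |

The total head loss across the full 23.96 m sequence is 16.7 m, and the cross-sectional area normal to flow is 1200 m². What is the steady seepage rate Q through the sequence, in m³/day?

0.0448

Flow is perpendicular to layering, so the layers act in series and the equivalent K is the thickness-weighted harmonic mean.
Total thickness L = 11.7 + 10.6 + 1.66 = 23.96 m.
Σ(b_i/K_i) = 11.7/1.82 + 10.6/2.37e-05 + 1.66/0.364 = 4.473e+05 d.
K_eq = L / Σ(b_i/K_i) = 23.96 / 4.473e+05 = 5.357e-05 m/day.
Q = K_eq · A · (Δh/L) = 5.357e-05 × 1200 × (16.7/23.96) = 0.04481 m³/day.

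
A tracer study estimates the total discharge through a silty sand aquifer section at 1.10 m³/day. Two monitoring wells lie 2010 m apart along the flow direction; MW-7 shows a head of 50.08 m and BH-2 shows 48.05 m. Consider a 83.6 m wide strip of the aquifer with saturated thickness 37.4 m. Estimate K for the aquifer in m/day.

0.348

Cross-sectional area A = 83.6 × 37.4 = 3127 m².
Hydraulic gradient i = (50.08 − 48.05) / 2010 = 2.03 / 2010 = 0.001010.
From Q = K·A·i, K = Q / (A·i) = 1.10 / (3127 × 0.001010) = 0.3483 m/day.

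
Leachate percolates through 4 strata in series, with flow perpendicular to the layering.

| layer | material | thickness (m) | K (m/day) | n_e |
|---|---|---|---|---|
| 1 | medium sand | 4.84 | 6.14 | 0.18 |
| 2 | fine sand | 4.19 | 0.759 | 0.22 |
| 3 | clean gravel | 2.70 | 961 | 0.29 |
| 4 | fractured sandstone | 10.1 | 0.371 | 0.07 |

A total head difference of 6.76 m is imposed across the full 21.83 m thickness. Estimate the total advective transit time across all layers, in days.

With flow normal to the layers, continuity requires the same specific discharge q through every layer.
Σ(b_i/K_i) = 4.84/6.14 + 4.19/0.759 + 2.70/961 + 10.1/0.371 = 33.54 d.
q = Δh / Σ(b_i/K_i) = 6.76 / 33.54 = 0.2016 m/day.
In each layer the seepage velocity is v_i = q/n_i, so the layer transit time is t_i = b_i·n_i / q:
  layer 1 (medium sand): t_1 = 4.84 × 0.18 / 0.2016 = 4.322 d
  layer 2 (fine sand): t_2 = 4.19 × 0.22 / 0.2016 = 4.573 d
  layer 3 (clean gravel): t_3 = 2.70 × 0.29 / 0.2016 = 3.884 d
  layer 4 (fractured sandstone): t_4 = 10.1 × 0.07 / 0.2016 = 3.507 d
Total t = Σ t_i = 16.29 days.

16.3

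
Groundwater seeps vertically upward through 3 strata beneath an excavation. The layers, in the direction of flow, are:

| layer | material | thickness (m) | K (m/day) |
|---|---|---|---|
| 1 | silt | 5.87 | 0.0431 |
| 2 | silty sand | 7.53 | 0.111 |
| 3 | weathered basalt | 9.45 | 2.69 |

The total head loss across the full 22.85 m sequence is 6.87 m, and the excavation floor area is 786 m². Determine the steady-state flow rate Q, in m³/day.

26.0

Flow is perpendicular to layering, so the layers act in series and the equivalent K is the thickness-weighted harmonic mean.
Total thickness L = 5.87 + 7.53 + 9.45 = 22.85 m.
Σ(b_i/K_i) = 5.87/0.0431 + 7.53/0.111 + 9.45/2.69 = 207.5 d.
K_eq = L / Σ(b_i/K_i) = 22.85 / 207.5 = 0.1101 m/day.
Q = K_eq · A · (Δh/L) = 0.1101 × 786 × (6.87/22.85) = 26.02 m³/day.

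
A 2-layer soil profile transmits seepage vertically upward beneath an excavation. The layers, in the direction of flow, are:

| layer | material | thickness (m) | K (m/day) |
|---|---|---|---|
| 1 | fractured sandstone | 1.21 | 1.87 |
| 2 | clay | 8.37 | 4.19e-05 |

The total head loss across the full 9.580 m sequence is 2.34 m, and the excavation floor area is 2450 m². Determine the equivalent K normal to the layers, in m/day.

Flow is perpendicular to layering, so the layers act in series and the equivalent K is the thickness-weighted harmonic mean.
Total thickness L = 1.21 + 8.37 = 9.580 m.
Σ(b_i/K_i) = 1.21/1.87 + 8.37/4.19e-05 = 1.998e+05 d.
K_eq = L / Σ(b_i/K_i) = 9.580 / 1.998e+05 = 4.796e-05 m/day.

4.80e-05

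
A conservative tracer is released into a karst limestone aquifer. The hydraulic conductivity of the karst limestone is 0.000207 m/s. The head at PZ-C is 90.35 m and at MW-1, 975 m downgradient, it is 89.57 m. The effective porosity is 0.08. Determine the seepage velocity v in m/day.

0.179

Convert K: 0.000207 m/s × 86400 = 17.88 m/day.
Hydraulic gradient i = (90.35 − 89.57) / 975 = 0.78 / 975 = 0.0008000.
Darcy flux q = K · i = 17.88 × 0.0008000 = 0.01431 m/day.
Seepage velocity v = q / n_e = 0.01431 / 0.08 = 0.1788 m/day.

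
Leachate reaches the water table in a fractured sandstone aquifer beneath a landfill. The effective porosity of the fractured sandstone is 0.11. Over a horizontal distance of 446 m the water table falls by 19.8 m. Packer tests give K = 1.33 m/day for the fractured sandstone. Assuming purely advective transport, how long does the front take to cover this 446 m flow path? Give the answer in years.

Hydraulic gradient i = Δh / L = 19.8 / 446 = 0.04439.
Darcy flux q = K · i = 1.330 × 0.04439 = 0.05904 m/day.
Seepage velocity v = q / n_e = 0.05904 / 0.11 = 0.5368 m/day.
Travel time t = L / v = 446 / 0.5368 = 830.9 days = 2.275 years.

2.27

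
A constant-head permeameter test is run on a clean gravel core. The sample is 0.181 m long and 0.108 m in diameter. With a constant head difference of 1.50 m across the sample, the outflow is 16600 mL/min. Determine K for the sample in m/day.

315

Cross-sectional area A = π·(d/2)² = π × (0.108/2)² = 0.009161 m².
Convert discharge: 16600 mL/min = 0.0002767 m³/s.
Darcy's law rearranged: K = Q·L / (A·Δh) = 0.0002767 × 0.181 / (0.009161 × 1.50) = 0.003644 m/s = 314.9 m/day.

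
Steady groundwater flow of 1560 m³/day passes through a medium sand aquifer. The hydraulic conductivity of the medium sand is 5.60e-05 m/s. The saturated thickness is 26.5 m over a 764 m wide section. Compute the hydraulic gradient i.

0.0159

Convert K: 5.60e-05 m/s × 86400 = 4.838 m/day.
Cross-sectional area A = 764 × 26.5 = 20246 m².
From Q = K·A·i, i = Q / (K·A) = 1560 / (4.838 × 20246) = 0.01593.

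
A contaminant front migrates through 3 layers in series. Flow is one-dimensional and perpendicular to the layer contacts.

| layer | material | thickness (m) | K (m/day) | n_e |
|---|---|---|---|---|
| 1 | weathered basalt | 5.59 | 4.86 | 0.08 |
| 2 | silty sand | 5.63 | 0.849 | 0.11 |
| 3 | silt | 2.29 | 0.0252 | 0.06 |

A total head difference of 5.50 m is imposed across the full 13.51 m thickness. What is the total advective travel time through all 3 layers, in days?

With flow normal to the layers, continuity requires the same specific discharge q through every layer.
Σ(b_i/K_i) = 5.59/4.86 + 5.63/0.849 + 2.29/0.0252 = 98.65 d.
q = Δh / Σ(b_i/K_i) = 5.50 / 98.65 = 0.05575 m/day.
In each layer the seepage velocity is v_i = q/n_i, so the layer transit time is t_i = b_i·n_i / q:
  layer 1 (weathered basalt): t_1 = 5.59 × 0.08 / 0.05575 = 8.022 d
  layer 2 (silty sand): t_2 = 5.63 × 0.11 / 0.05575 = 11.11 d
  layer 3 (silt): t_3 = 2.29 × 0.06 / 0.05575 = 2.465 d
Total t = Σ t_i = 21.59 days.

21.6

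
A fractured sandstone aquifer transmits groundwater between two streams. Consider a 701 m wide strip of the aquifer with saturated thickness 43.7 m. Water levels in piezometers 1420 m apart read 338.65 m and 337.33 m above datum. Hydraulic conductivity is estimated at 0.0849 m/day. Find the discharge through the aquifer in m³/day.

Cross-sectional area A = 701 × 43.7 = 30634 m².
Hydraulic gradient i = (338.65 − 337.33) / 1420 = 1.32 / 1420 = 0.0009296.
Darcy's law: Q = K · A · i = 0.08490 × 30634 × 0.0009296 = 2.418 m³/day.

2.42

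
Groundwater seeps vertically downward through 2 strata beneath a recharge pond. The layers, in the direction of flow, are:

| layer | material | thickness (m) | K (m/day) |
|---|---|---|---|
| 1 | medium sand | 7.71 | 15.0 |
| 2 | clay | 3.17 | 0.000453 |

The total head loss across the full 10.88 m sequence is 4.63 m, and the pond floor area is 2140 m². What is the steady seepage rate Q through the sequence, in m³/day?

Flow is perpendicular to layering, so the layers act in series and the equivalent K is the thickness-weighted harmonic mean.
Total thickness L = 7.71 + 3.17 = 10.88 m.
Σ(b_i/K_i) = 7.71/15.0 + 3.17/0.000453 = 6998 d.
K_eq = L / Σ(b_i/K_i) = 10.88 / 6998 = 0.001555 m/day.
Q = K_eq · A · (Δh/L) = 0.001555 × 2140 × (4.63/10.88) = 1.416 m³/day.

1.42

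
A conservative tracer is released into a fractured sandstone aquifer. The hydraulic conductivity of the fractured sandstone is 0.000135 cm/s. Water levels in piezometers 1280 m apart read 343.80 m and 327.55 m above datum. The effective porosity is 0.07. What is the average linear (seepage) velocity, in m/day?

0.0212

Convert K: 0.000135 cm/s × 864 = 0.1166 m/day.
Hydraulic gradient i = (343.80 − 327.55) / 1280 = 16.25 / 1280 = 0.01270.
Darcy flux q = K · i = 0.1166 × 0.01270 = 0.001481 m/day.
Seepage velocity v = q / n_e = 0.001481 / 0.07 = 0.02115 m/day.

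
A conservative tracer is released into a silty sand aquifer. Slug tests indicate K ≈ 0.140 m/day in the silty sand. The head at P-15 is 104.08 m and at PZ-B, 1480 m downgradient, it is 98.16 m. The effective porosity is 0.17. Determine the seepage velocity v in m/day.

0.00329

Hydraulic gradient i = (104.08 − 98.16) / 1480 = 5.92 / 1480 = 0.004000.
Darcy flux q = K · i = 0.1400 × 0.004000 = 0.0005600 m/day.
Seepage velocity v = q / n_e = 0.0005600 / 0.17 = 0.003294 m/day.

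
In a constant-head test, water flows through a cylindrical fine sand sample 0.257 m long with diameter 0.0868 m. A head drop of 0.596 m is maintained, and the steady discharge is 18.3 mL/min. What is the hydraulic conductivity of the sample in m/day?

1.92

Cross-sectional area A = π·(d/2)² = π × (0.0868/2)² = 0.005917 m².
Convert discharge: 18.3 mL/min = 3.050e-07 m³/s.
Darcy's law rearranged: K = Q·L / (A·Δh) = 3.050e-07 × 0.257 / (0.005917 × 0.596) = 2.223e-05 m/s = 1.920 m/day.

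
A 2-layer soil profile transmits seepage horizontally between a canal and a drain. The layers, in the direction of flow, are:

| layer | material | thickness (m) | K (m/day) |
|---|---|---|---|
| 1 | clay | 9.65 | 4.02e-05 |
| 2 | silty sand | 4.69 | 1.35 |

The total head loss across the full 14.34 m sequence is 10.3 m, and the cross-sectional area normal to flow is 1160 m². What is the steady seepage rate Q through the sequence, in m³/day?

0.0498

Flow is perpendicular to layering, so the layers act in series and the equivalent K is the thickness-weighted harmonic mean.
Total thickness L = 9.65 + 4.69 = 14.34 m.
Σ(b_i/K_i) = 9.65/4.02e-05 + 4.69/1.35 = 2.401e+05 d.
K_eq = L / Σ(b_i/K_i) = 14.34 / 2.401e+05 = 5.974e-05 m/day.
Q = K_eq · A · (Δh/L) = 5.974e-05 × 1160 × (10.3/14.34) = 0.04977 m³/day.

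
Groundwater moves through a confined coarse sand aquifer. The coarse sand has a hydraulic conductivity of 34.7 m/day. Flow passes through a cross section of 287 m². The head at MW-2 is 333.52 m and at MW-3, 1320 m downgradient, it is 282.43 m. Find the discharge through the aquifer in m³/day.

Hydraulic gradient i = (333.52 − 282.43) / 1320 = 51.09 / 1320 = 0.03870.
Darcy's law: Q = K · A · i = 34.70 × 287.0 × 0.03870 = 385.5 m³/day.

385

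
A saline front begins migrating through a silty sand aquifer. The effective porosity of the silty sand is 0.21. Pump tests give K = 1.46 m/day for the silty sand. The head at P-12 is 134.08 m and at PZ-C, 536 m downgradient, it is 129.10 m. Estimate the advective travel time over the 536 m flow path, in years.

Hydraulic gradient i = (134.08 − 129.10) / 536 = 4.98 / 536 = 0.009291.
Darcy flux q = K · i = 1.460 × 0.009291 = 0.01356 m/day.
Seepage velocity v = q / n_e = 0.01356 / 0.21 = 0.06459 m/day.
Travel time t = L / v = 536 / 0.06459 = 8298 days = 22.72 years.

22.7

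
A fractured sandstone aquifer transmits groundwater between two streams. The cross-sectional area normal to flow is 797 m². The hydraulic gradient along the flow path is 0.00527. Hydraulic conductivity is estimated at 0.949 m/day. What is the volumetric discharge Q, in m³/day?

Hydraulic gradient i = 0.00527.
Darcy's law: Q = K · A · i = 0.9490 × 797.0 × 0.005270 = 3.986 m³/day.

3.99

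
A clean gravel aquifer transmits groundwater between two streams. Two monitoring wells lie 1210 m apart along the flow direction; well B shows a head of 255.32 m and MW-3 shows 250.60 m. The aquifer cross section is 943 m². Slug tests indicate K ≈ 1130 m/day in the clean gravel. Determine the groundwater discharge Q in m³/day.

4160

Hydraulic gradient i = (255.32 − 250.60) / 1210 = 4.72 / 1210 = 0.003901.
Darcy's law: Q = K · A · i = 1130 × 943.0 × 0.003901 = 4157 m³/day.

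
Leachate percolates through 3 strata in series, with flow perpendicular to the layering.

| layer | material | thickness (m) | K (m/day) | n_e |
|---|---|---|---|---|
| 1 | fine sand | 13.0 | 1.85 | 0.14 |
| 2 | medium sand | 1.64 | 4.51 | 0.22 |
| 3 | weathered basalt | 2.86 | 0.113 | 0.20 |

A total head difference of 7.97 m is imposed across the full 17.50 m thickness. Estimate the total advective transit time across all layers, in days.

11.3

With flow normal to the layers, continuity requires the same specific discharge q through every layer.
Σ(b_i/K_i) = 13.0/1.85 + 1.64/4.51 + 2.86/0.113 = 32.70 d.
q = Δh / Σ(b_i/K_i) = 7.97 / 32.70 = 0.2437 m/day.
In each layer the seepage velocity is v_i = q/n_i, so the layer transit time is t_i = b_i·n_i / q:
  layer 1 (fine sand): t_1 = 13.0 × 0.14 / 0.2437 = 7.467 d
  layer 2 (medium sand): t_2 = 1.64 × 0.22 / 0.2437 = 1.480 d
  layer 3 (weathered basalt): t_3 = 2.86 × 0.20 / 0.2437 = 2.347 d
Total t = Σ t_i = 11.29 days.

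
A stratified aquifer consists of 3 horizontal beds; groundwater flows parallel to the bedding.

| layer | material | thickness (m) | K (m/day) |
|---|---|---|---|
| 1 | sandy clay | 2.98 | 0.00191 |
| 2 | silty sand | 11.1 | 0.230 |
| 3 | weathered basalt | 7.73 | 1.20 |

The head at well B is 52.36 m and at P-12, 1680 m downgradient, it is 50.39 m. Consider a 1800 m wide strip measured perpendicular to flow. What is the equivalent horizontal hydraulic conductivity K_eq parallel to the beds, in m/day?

Flow is parallel to layering, so each bed carries its own Darcy discharge and the transmissivities add.
Σ(K_i·b_i) = 0.00191×2.98 + 0.230×11.1 + 1.20×7.73 = 11.83 m²/day.
Total thickness b = 21.81 m, so K_eq = Σ(K_i·b_i)/b = 0.5426 m/day.

0.543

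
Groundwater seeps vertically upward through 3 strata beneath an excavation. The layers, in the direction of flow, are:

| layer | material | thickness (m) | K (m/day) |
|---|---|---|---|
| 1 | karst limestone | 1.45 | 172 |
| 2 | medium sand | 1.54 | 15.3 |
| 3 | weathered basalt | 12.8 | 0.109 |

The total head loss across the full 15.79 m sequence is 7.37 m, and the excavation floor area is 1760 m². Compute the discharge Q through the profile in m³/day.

Flow is perpendicular to layering, so the layers act in series and the equivalent K is the thickness-weighted harmonic mean.
Total thickness L = 1.45 + 1.54 + 12.8 = 15.79 m.
Σ(b_i/K_i) = 1.45/172 + 1.54/15.3 + 12.8/0.109 = 117.5 d.
K_eq = L / Σ(b_i/K_i) = 15.79 / 117.5 = 0.1343 m/day.
Q = K_eq · A · (Δh/L) = 0.1343 × 1760 × (7.37/15.79) = 110.4 m³/day.

110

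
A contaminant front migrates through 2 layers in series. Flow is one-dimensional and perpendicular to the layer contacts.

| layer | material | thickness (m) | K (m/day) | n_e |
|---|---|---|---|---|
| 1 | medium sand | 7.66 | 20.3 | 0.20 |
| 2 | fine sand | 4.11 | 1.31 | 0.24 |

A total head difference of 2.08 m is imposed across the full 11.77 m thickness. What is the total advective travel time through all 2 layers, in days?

4.26

With flow normal to the layers, continuity requires the same specific discharge q through every layer.
Σ(b_i/K_i) = 7.66/20.3 + 4.11/1.31 = 3.515 d.
q = Δh / Σ(b_i/K_i) = 2.08 / 3.515 = 0.5918 m/day.
In each layer the seepage velocity is v_i = q/n_i, so the layer transit time is t_i = b_i·n_i / q:
  layer 1 (medium sand): t_1 = 7.66 × 0.20 / 0.5918 = 2.589 d
  layer 2 (fine sand): t_2 = 4.11 × 0.24 / 0.5918 = 1.667 d
Total t = Σ t_i = 4.256 days.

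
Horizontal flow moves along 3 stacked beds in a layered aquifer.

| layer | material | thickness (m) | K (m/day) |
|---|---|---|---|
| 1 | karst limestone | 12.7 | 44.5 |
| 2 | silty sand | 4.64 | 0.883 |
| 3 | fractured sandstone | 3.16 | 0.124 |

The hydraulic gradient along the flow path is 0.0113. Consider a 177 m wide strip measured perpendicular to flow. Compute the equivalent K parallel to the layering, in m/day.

27.8

Flow is parallel to layering, so each bed carries its own Darcy discharge and the transmissivities add.
Σ(K_i·b_i) = 44.5×12.7 + 0.883×4.64 + 0.124×3.16 = 569.6 m²/day.
Total thickness b = 20.50 m, so K_eq = Σ(K_i·b_i)/b = 27.79 m/day.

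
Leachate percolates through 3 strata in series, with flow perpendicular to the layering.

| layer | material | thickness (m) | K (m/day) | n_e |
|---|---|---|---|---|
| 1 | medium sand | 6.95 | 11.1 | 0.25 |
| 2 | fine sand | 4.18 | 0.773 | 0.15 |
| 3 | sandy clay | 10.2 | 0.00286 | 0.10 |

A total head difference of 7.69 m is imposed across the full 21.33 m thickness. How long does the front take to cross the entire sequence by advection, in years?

With flow normal to the layers, continuity requires the same specific discharge q through every layer.
Σ(b_i/K_i) = 6.95/11.1 + 4.18/0.773 + 10.2/0.00286 = 3572 d.
q = Δh / Σ(b_i/K_i) = 7.69 / 3572 = 0.002153 m/day.
In each layer the seepage velocity is v_i = q/n_i, so the layer transit time is t_i = b_i·n_i / q:
  layer 1 (medium sand): t_1 = 6.95 × 0.25 / 0.002153 = 807.2 d
  layer 2 (fine sand): t_2 = 4.18 × 0.15 / 0.002153 = 291.3 d
  layer 3 (sandy clay): t_3 = 10.2 × 0.10 / 0.002153 = 473.9 d
Total t = Σ t_i = 1572 days = 4.305 years.

4.30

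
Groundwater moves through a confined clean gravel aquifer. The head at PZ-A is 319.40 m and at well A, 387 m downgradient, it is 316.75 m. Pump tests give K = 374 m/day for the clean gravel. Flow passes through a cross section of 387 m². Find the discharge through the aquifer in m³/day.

Hydraulic gradient i = (319.40 − 316.75) / 387 = 2.65 / 387 = 0.006848.
Darcy's law: Q = K · A · i = 374.0 × 387.0 × 0.006848 = 991.1 m³/day.

991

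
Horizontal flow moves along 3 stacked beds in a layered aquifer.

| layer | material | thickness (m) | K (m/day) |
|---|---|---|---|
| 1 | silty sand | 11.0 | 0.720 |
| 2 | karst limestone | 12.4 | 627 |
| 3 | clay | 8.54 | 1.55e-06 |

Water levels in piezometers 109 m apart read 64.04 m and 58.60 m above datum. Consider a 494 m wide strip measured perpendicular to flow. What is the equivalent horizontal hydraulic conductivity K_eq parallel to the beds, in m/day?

Flow is parallel to layering, so each bed carries its own Darcy discharge and the transmissivities add.
Σ(K_i·b_i) = 0.720×11.0 + 627×12.4 + 1.55e-06×8.54 = 7783 m²/day.
Total thickness b = 31.94 m, so K_eq = Σ(K_i·b_i)/b = 243.7 m/day.

244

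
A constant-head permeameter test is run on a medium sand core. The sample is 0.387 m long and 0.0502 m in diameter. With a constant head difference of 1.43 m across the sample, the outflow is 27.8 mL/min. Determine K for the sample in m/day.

5.47

Cross-sectional area A = π·(d/2)² = π × (0.0502/2)² = 0.001979 m².
Convert discharge: 27.8 mL/min = 4.633e-07 m³/s.
Darcy's law rearranged: K = Q·L / (A·Δh) = 4.633e-07 × 0.387 / (0.001979 × 1.43) = 6.335e-05 m/s = 5.474 m/day.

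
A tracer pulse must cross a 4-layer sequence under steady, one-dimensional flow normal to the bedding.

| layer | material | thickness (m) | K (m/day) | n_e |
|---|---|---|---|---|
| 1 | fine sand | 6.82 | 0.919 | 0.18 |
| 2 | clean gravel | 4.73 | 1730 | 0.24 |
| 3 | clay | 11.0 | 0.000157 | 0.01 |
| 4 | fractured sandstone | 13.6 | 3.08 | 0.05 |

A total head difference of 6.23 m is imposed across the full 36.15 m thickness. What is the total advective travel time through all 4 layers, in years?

97.1

With flow normal to the layers, continuity requires the same specific discharge q through every layer.
Σ(b_i/K_i) = 6.82/0.919 + 4.73/1730 + 11.0/0.000157 + 13.6/3.08 = 70076 d.
q = Δh / Σ(b_i/K_i) = 6.23 / 70076 = 8.890e-05 m/day.
In each layer the seepage velocity is v_i = q/n_i, so the layer transit time is t_i = b_i·n_i / q:
  layer 1 (fine sand): t_1 = 6.82 × 0.18 / 8.890e-05 = 13808 d
  layer 2 (clean gravel): t_2 = 4.73 × 0.24 / 8.890e-05 = 12769 d
  layer 3 (clay): t_3 = 11.0 × 0.01 / 8.890e-05 = 1237 d
  layer 4 (fractured sandstone): t_4 = 13.6 × 0.05 / 8.890e-05 = 7649 d
Total t = Σ t_i = 35463 days = 97.09 years.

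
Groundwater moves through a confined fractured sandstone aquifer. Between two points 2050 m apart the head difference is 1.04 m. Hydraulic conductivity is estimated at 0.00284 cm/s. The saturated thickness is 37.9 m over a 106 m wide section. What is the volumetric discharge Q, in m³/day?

5.00

Convert K: 0.00284 cm/s × 864 = 2.454 m/day.
Cross-sectional area A = 106 × 37.9 = 4017 m².
Hydraulic gradient i = Δh / L = 1.04 / 2050 = 0.0005073.
Darcy's law: Q = K · A · i = 2.454 × 4017 × 0.0005073 = 5.001 m³/day.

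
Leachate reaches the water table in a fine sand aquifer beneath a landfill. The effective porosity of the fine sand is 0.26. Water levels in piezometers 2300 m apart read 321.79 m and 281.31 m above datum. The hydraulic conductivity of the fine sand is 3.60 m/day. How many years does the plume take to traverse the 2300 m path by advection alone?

25.8

Hydraulic gradient i = (321.79 − 281.31) / 2300 = 40.48 / 2300 = 0.01760.
Darcy flux q = K · i = 3.600 × 0.01760 = 0.06336 m/day.
Seepage velocity v = q / n_e = 0.06336 / 0.26 = 0.2437 m/day.
Travel time t = L / v = 2300 / 0.2437 = 9438 days = 25.84 years.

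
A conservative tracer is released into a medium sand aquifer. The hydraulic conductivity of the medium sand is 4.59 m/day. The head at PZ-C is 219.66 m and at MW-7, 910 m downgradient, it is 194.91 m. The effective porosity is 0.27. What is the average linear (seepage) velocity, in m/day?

0.462

Hydraulic gradient i = (219.66 − 194.91) / 910 = 24.75 / 910 = 0.02720.
Darcy flux q = K · i = 4.590 × 0.02720 = 0.1248 m/day.
Seepage velocity v = q / n_e = 0.1248 / 0.27 = 0.4624 m/day.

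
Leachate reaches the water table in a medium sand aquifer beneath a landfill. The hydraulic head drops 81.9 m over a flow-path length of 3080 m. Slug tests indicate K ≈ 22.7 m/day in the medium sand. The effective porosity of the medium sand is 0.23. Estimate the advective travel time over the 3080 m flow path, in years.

Hydraulic gradient i = Δh / L = 81.9 / 3080 = 0.02659.
Darcy flux q = K · i = 22.70 × 0.02659 = 0.6036 m/day.
Seepage velocity v = q / n_e = 0.6036 / 0.23 = 2.624 m/day.
Travel time t = L / v = 3080 / 2.624 = 1174 days = 3.213 years.

3.21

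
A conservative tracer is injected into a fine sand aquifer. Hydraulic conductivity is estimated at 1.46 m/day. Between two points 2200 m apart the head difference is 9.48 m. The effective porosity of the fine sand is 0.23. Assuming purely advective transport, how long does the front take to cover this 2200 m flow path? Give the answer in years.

Hydraulic gradient i = Δh / L = 9.48 / 2200 = 0.004309.
Darcy flux q = K · i = 1.460 × 0.004309 = 0.006291 m/day.
Seepage velocity v = q / n_e = 0.006291 / 0.23 = 0.02735 m/day.
Travel time t = L / v = 2200 / 0.02735 = 80429 days = 220.2 years.

220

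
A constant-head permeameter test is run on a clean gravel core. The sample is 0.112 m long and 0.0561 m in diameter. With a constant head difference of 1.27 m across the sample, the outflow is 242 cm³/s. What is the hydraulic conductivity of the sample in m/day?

Cross-sectional area A = π·(d/2)² = π × (0.0561/2)² = 0.002472 m².
Convert discharge: 242 cm³/s = 0.0002420 m³/s.
Darcy's law rearranged: K = Q·L / (A·Δh) = 0.0002420 × 0.112 / (0.002472 × 1.27) = 0.008634 m/s = 746.0 m/day.

746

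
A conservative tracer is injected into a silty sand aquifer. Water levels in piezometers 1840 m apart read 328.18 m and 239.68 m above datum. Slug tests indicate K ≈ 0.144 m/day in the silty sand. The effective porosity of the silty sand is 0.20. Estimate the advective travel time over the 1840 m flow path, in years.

145

Hydraulic gradient i = (328.18 − 239.68) / 1840 = 88.5 / 1840 = 0.04810.
Darcy flux q = K · i = 0.1440 × 0.04810 = 0.006926 m/day.
Seepage velocity v = q / n_e = 0.006926 / 0.20 = 0.03463 m/day.
Travel time t = L / v = 1840 / 0.03463 = 53132 days = 145.5 years.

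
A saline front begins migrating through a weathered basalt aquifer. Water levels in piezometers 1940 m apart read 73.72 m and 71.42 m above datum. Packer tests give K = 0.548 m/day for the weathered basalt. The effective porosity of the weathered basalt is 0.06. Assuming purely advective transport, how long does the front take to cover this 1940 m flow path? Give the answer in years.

491

Hydraulic gradient i = (73.72 − 71.42) / 1940 = 2.3 / 1940 = 0.001186.
Darcy flux q = K · i = 0.5480 × 0.001186 = 0.0006497 m/day.
Seepage velocity v = q / n_e = 0.0006497 / 0.06 = 0.01083 m/day.
Travel time t = L / v = 1940 / 0.01083 = 1.792e+05 days = 490.5 years.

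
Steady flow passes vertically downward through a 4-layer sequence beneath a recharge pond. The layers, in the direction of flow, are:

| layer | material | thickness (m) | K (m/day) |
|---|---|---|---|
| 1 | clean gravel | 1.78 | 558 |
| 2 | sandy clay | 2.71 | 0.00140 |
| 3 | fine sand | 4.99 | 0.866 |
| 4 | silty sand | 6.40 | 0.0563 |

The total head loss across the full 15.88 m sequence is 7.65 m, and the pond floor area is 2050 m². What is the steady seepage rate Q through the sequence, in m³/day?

Flow is perpendicular to layering, so the layers act in series and the equivalent K is the thickness-weighted harmonic mean.
Total thickness L = 1.78 + 2.71 + 4.99 + 6.40 = 15.88 m.
Σ(b_i/K_i) = 1.78/558 + 2.71/0.00140 + 4.99/0.866 + 6.40/0.0563 = 2055 d.
K_eq = L / Σ(b_i/K_i) = 15.88 / 2055 = 0.007727 m/day.
Q = K_eq · A · (Δh/L) = 0.007727 × 2050 × (7.65/15.88) = 7.631 m³/day.

7.63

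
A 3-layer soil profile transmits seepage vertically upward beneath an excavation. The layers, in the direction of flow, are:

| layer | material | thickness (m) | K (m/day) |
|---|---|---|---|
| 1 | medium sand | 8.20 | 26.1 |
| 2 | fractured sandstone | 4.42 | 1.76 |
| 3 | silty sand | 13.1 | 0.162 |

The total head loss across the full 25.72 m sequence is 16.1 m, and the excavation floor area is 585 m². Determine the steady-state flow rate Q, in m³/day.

113

Flow is perpendicular to layering, so the layers act in series and the equivalent K is the thickness-weighted harmonic mean.
Total thickness L = 8.20 + 4.42 + 13.1 = 25.72 m.
Σ(b_i/K_i) = 8.20/26.1 + 4.42/1.76 + 13.1/0.162 = 83.69 d.
K_eq = L / Σ(b_i/K_i) = 25.72 / 83.69 = 0.3073 m/day.
Q = K_eq · A · (Δh/L) = 0.3073 × 585 × (16.1/25.72) = 112.5 m³/day.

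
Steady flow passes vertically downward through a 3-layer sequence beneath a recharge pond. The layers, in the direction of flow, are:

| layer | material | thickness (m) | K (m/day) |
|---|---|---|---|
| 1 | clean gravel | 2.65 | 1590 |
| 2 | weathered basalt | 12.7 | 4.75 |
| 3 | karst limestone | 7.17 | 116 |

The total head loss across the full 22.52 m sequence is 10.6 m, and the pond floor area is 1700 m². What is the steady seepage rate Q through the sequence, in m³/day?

Flow is perpendicular to layering, so the layers act in series and the equivalent K is the thickness-weighted harmonic mean.
Total thickness L = 2.65 + 12.7 + 7.17 = 22.52 m.
Σ(b_i/K_i) = 2.65/1590 + 12.7/4.75 + 7.17/116 = 2.737 d.
K_eq = L / Σ(b_i/K_i) = 22.52 / 2.737 = 8.228 m/day.
Q = K_eq · A · (Δh/L) = 8.228 × 1700 × (10.6/22.52) = 6583 m³/day.

6580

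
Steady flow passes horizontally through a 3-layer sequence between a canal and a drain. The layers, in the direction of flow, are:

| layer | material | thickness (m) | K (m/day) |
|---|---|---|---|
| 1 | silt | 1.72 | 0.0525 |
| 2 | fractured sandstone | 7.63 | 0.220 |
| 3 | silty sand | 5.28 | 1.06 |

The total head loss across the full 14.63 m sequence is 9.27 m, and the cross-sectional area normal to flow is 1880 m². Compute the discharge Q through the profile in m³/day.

Flow is perpendicular to layering, so the layers act in series and the equivalent K is the thickness-weighted harmonic mean.
Total thickness L = 1.72 + 7.63 + 5.28 = 14.63 m.
Σ(b_i/K_i) = 1.72/0.0525 + 7.63/0.220 + 5.28/1.06 = 72.42 d.
K_eq = L / Σ(b_i/K_i) = 14.63 / 72.42 = 0.2020 m/day.
Q = K_eq · A · (Δh/L) = 0.2020 × 1880 × (9.27/14.63) = 240.6 m³/day.

241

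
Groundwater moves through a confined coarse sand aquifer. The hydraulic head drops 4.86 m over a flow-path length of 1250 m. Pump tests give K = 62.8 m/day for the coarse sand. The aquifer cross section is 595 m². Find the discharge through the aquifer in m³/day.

145

Hydraulic gradient i = Δh / L = 4.86 / 1250 = 0.003888.
Darcy's law: Q = K · A · i = 62.80 × 595.0 × 0.003888 = 145.3 m³/day.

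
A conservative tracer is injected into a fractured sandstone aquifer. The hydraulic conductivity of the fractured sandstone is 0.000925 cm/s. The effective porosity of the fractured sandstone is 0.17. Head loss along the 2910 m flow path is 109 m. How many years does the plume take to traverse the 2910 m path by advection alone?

Convert K: 0.000925 cm/s × 864 = 0.7992 m/day.
Hydraulic gradient i = Δh / L = 109 / 2910 = 0.03746.
Darcy flux q = K · i = 0.7992 × 0.03746 = 0.02994 m/day.
Seepage velocity v = q / n_e = 0.02994 / 0.17 = 0.1761 m/day.
Travel time t = L / v = 2910 / 0.1761 = 16525 days = 45.24 years.

45.2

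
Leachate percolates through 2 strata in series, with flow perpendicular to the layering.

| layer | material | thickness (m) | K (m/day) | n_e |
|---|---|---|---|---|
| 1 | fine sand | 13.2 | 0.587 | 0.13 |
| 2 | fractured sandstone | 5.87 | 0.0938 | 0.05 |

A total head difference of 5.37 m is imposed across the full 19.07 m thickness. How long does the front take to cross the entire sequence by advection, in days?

31.8

With flow normal to the layers, continuity requires the same specific discharge q through every layer.
Σ(b_i/K_i) = 13.2/0.587 + 5.87/0.0938 = 85.07 d.
q = Δh / Σ(b_i/K_i) = 5.37 / 85.07 = 0.06313 m/day.
In each layer the seepage velocity is v_i = q/n_i, so the layer transit time is t_i = b_i·n_i / q:
  layer 1 (fine sand): t_1 = 13.2 × 0.13 / 0.06313 = 27.18 d
  layer 2 (fractured sandstone): t_2 = 5.87 × 0.05 / 0.06313 = 4.649 d
Total t = Σ t_i = 31.83 days.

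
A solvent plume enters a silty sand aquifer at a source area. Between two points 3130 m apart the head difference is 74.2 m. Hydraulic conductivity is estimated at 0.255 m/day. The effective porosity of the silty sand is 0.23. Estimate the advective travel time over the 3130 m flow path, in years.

Hydraulic gradient i = Δh / L = 74.2 / 3130 = 0.02371.
Darcy flux q = K · i = 0.2550 × 0.02371 = 0.006045 m/day.
Seepage velocity v = q / n_e = 0.006045 / 0.23 = 0.02628 m/day.
Travel time t = L / v = 3130 / 0.02628 = 1.191e+05 days = 326.0 years.

326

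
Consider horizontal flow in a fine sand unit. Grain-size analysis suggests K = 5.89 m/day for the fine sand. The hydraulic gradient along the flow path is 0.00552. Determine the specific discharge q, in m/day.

Hydraulic gradient i = 0.00552.
Specific discharge q = K · i = 5.890 × 0.005520 = 0.03251 m/day.

0.0325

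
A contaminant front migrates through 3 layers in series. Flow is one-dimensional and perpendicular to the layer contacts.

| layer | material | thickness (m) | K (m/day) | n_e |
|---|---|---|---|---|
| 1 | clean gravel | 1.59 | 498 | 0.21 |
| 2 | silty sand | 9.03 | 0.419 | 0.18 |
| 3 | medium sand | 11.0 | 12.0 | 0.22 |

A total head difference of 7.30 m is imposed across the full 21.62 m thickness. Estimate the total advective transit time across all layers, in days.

13.5

With flow normal to the layers, continuity requires the same specific discharge q through every layer.
Σ(b_i/K_i) = 1.59/498 + 9.03/0.419 + 11.0/12.0 = 22.47 d.
q = Δh / Σ(b_i/K_i) = 7.30 / 22.47 = 0.3249 m/day.
In each layer the seepage velocity is v_i = q/n_i, so the layer transit time is t_i = b_i·n_i / q:
  layer 1 (clean gravel): t_1 = 1.59 × 0.21 / 0.3249 = 1.028 d
  layer 2 (silty sand): t_2 = 9.03 × 0.18 / 0.3249 = 5.003 d
  layer 3 (medium sand): t_3 = 11.0 × 0.22 / 0.3249 = 7.449 d
Total t = Σ t_i = 13.48 days.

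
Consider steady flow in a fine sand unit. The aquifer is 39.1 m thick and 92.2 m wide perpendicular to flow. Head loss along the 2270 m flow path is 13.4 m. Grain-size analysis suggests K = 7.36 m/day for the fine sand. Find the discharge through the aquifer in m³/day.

Cross-sectional area A = 92.2 × 39.1 = 3605 m².
Hydraulic gradient i = Δh / L = 13.4 / 2270 = 0.005903.
Darcy's law: Q = K · A · i = 7.360 × 3605 × 0.005903 = 156.6 m³/day.

157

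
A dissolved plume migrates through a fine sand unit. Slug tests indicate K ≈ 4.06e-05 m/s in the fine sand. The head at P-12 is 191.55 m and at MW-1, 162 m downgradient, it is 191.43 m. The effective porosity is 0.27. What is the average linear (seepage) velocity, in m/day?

Convert K: 4.06e-05 m/s × 86400 = 3.508 m/day.
Hydraulic gradient i = (191.55 − 191.43) / 162 = 0.12 / 162 = 0.0007407.
Darcy flux q = K · i = 3.508 × 0.0007407 = 0.002598 m/day.
Seepage velocity v = q / n_e = 0.002598 / 0.27 = 0.009624 m/day.

0.00962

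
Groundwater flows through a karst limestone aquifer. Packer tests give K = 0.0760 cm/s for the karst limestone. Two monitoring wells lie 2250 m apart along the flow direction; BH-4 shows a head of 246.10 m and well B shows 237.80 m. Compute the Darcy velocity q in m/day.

0.242

Convert K: 0.0760 cm/s × 864 = 65.66 m/day.
Hydraulic gradient i = (246.10 − 237.80) / 2250 = 8.3 / 2250 = 0.003689.
Specific discharge q = K · i = 65.66 × 0.003689 = 0.2422 m/day.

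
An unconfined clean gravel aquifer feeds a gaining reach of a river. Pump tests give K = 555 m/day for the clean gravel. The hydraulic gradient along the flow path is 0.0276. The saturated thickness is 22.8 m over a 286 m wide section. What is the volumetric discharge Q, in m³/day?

Cross-sectional area A = 286 × 22.8 = 6521 m².
Hydraulic gradient i = 0.0276.
Darcy's law: Q = K · A · i = 555.0 × 6521 × 0.02760 = 99886 m³/day.

99900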